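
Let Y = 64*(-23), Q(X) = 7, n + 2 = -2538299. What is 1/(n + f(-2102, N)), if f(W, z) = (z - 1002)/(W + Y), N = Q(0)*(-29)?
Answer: -3574/9071886569 ≈ -3.9396e-7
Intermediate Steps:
n = -2538301 (n = -2 - 2538299 = -2538301)
Y = -1472
N = -203 (N = 7*(-29) = -203)
f(W, z) = (-1002 + z)/(-1472 + W) (f(W, z) = (z - 1002)/(W - 1472) = (-1002 + z)/(-1472 + W))
1/(n + f(-2102, N)) = 1/(-2538301 + (-1002 - 203)/(-1472 - 2102)) = 1/(-2538301 - 1205/(-3574)) = 1/(-2538301 - 1/3574*(-1205)) = 1/(-2538301 + 1205/3574) = 1/(-9071886569/3574) = -3574/9071886569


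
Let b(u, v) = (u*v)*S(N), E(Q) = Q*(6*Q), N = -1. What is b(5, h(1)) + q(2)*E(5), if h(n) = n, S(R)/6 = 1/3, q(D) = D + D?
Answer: 610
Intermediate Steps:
q(D) = 2*D
S(R) = 2 (S(R) = 6/3 = 6*(1/3) = 2)
E(Q) = 6*Q**2
b(u, v) = 2*u*v (b(u, v) = (u*v)*2 = 2*u*v)
b(5, h(1)) + q(2)*E(5) = 2*5*1 + (2*2)*(6*5**2) = 10 + 4*(6*25) = 10 + 4*150 = 10 + 600 = 610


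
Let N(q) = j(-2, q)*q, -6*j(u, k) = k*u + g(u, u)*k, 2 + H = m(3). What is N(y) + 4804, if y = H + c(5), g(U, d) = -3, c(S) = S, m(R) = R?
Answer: 4834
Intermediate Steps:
H = 1 (H = -2 + 3 = 1)
j(u, k) = k/2 - k*u/6 (j(u, k) = -(k*u - 3*k)/6 = -(-3*k + k*u)/6 = k/2 - k*u/6)
y = 6 (y = 1 + 5 = 6)
N(q) = 5*q²/6 (N(q) = (q*(3 - 1*(-2))/6)*q = (q*(3 + 2)/6)*q = ((⅙)*q*5)*q = (5*q/6)*q = 5*q²/6)
N(y) + 4804 = (⅚)*6² + 4804 = (⅚)*36 + 4804 = 30 + 4804 = 4834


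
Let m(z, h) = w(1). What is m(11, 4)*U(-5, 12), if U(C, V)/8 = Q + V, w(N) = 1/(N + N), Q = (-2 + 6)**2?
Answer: 112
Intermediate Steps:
Q = 16 (Q = 4**2 = 16)
w(N) = 1/(2*N)
m(z, h) = 1/2 (m(z, h) = (1/2)/1 = (1/2)*1 = 1/2)
U(C, V) = 128 + 8*V (U(C, V) = 8*(16 + V) = 128 + 8*V)
m(11, 4)*U(-5, 12) = (128 + 8*12)/2 = (128 + 96)/2 = (1/2)*224 = 112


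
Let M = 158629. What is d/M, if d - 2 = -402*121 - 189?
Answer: -48829/158629 ≈ -0.30782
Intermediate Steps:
d = -48829 (d = 2 + (-402*121 - 189) = 2 + (-48642 - 189) = 2 - 48831 = -48829)
d/M = -48829/158629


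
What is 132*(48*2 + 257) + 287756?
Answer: 334352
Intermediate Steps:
132*(48*2 + 257) + 287756 = 132*(96 + 257) + 287756 = 132*353 + 287756 = 46596 + 287756 = 334352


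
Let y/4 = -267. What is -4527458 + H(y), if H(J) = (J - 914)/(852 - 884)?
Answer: -72438337/16 ≈ -4.5274e+6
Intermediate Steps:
y = -1068 (y = 4*(-267) = -1068)
H(J) = 457/16 - J/32 (H(J) = (-914 + J)/(-32) = (-914 + J)*(-1/32) = 457/16 - J/32)
-4527458 + H(y) = -4527458 + (457/16 - 1/32*(-1068)) = -4527458 + (457/16 + 267/8) = -4527458 + 991/16 = -72438337/16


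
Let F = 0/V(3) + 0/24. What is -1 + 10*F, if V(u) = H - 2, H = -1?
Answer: -1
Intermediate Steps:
V(u) = -3 (V(u) = -1 - 2 = -3)
F = 0 (F = 0/(-3) + 0/24 = 0*(-⅓) + 0*(1/24) = 0 + 0 = 0)
-1 + 10*F = -1 + 10*0 = -1 + 0 = -1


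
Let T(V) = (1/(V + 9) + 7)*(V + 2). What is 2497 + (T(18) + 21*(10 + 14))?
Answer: 84827/27 ≈ 3141.7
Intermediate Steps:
T(V) = (2 + V)*(7 + 1/(9 + V)) (T(V) = (1/(9 + V) + 7)*(2 + V) = (7 + 1/(9 + V))*(2 + V) = (2 + V)*(7 + 1/(9 + V)))
2497 + (T(18) + 21*(10 + 14)) = 2497 + ((128 + 7*18² + 78*18)/(9 + 18) + 21*(10 + 14)) = 2497 + ((128 + 7*324 + 1404)/27 + 21*24) = 2497 + ((128 + 2268 + 1404)/27 + 504) = 2497 + ((1/27)*3800 + 504) = 2497 + (3800/27 + 504) = 2497 + 17408/27 = 84827/27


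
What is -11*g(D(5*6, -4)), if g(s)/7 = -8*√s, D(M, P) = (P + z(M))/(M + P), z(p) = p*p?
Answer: 4928*√91/13 ≈ 3616.2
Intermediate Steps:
z(p) = p²
D(M, P) = (P + M²)/(M + P)
g(s) = -56*√s (g(s) = 7*(-8*√s) = -56*√s)
-11*g(D(5*6, -4)) = -(-616)*√((-4 + (5*6)²)/(5*6 - 4)) = -(-616)*√((-4 + 30²)/(30 - 4)) = -(-616)*√((-4 + 900)/26) = -(-616)*√((1/26)*896) = -(-616)*√(448/13) = -(-616)*8*√91/13 = -(-4928)*√91/13 = 4928*√91/13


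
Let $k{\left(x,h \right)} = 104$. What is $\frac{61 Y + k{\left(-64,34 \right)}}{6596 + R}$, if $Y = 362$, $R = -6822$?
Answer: $- \frac{11093}{113} \approx -98.168$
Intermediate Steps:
$\frac{61 Y + k{\left(-64,34 \right)}}{6596 + R} = \frac{61 \cdot 362 + 104}{6596 - 6822} = \frac{22082 + 104}{-226} = 22186 \left(- \frac{1}{226}\right) = - \frac{11093}{113}$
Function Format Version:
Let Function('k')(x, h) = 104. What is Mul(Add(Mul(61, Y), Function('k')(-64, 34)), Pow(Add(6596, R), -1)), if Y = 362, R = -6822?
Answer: Rational(-11093, 113) ≈ -98.168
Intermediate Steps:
Mul(Add(Mul(61, Y), Function('k')(-64, 34)), Pow(Add(6596, R), -1)) = Mul(Add(Mul(61, 362), 104), Pow(Add(6596, -6822), -1)) = Mul(Add(22082, 104), Pow(-226, -1)) = Mul(22186, Rational(-1, 226)) = Rational(-11093, 113)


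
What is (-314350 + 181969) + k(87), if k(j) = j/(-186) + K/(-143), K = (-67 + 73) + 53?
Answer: -1173697751/8866 ≈ -1.3238e+5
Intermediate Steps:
K = 59 (K = 6 + 53 = 59)
k(j) = -59/143 - j/186 (k(j) = j/(-186) + 59/(-143) = j*(-1/186) + 59*(-1/143) = -j/186 - 59/143 = -59/143 - j/186)
(-314350 + 181969) + k(87) = (-314350 + 181969) + (-59/143 - 1/186*87) = -132381 + (-59/143 - 29/62) = -132381 - 7805/8866 = -1173697751/8866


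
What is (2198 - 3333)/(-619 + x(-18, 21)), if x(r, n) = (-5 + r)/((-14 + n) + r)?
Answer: 12485/6786 ≈ 1.8398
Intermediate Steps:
x(r, n) = (-5 + r)/(-14 + n + r)
(2198 - 3333)/(-619 + x(-18, 21)) = (2198 - 3333)/(-619 + (-5 - 18)/(-14 + 21 - 18)) = -1135/(-619 - 23/(-11)) = -1135/(-619 - 1/11*(-23)) = -1135/(-619 + 23/11) = -1135/(-6786/11) = -1135*(-11/6786) = 12485/6786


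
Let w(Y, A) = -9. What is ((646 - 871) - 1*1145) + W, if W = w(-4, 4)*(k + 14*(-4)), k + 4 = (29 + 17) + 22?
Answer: -1442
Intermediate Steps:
k = 64 (k = -4 + ((29 + 17) + 22) = -4 + (46 + 22) = -4 + 68 = 64)
W = -72 (W = -9*(64 + 14*(-4)) = -9*(64 - 56) = -9*8 = -72)
((646 - 871) - 1*1145) + W = ((646 - 871) - 1*1145) - 72 = (-225 - 1145) - 72 = -1370 - 72 = -1442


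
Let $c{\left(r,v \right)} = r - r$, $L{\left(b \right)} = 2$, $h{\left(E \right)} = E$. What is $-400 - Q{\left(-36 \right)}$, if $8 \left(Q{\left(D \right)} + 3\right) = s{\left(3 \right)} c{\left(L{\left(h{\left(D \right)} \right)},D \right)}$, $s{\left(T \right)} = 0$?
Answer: $-397$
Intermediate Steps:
$c{\left(r,v \right)} = 0$
$Q{\left(D \right)} = -3$ ($Q{\left(D \right)} = -3 + \frac{0 \cdot 0}{8} = -3 + \frac{1}{8} \cdot 0 = -3 + 0 = -3$)
$-400 - Q{\left(-36 \right)} = -400 - -3 = -400 + 3 = -397$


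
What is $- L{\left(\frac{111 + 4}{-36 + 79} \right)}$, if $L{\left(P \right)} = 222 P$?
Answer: $- \frac{25530}{43} \approx -593.72$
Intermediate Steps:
$- L{\left(\frac{111 + 4}{-36 + 79} \right)} = - 222 \frac{111 + 4}{-36 + 79} = - 222 \cdot \frac{115}{43} = - 222 \cdot 115 \cdot \frac{1}{43} = - \frac{222 \cdot 115}{43} = \left(-1\right) \frac{25530}{43} = - \frac{25530}{43}$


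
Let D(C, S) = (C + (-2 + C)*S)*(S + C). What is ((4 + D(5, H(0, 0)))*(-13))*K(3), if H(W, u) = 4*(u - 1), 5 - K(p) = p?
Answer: 78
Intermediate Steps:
K(p) = 5 - p
H(W, u) = -4 + 4*u (H(W, u) = 4*(-1 + u) = -4 + 4*u)
D(C, S) = (C + S)*(C + S*(-2 + C)) (D(C, S) = (C + S*(-2 + C))*(C + S) = (C + S)*(C + S*(-2 + C)))
((4 + D(5, H(0, 0)))*(-13))*K(3) = ((4 + (5**2 - 2*(-4 + 4*0)**2 + 5*(-4 + 4*0)**2 + (-4 + 4*0)*5**2 - 1*5*(-4 + 4*0)))*(-13))*(5 - 1*3) = ((4 + (25 - 2*(-4 + 0)**2 + 5*(-4 + 0)**2 + (-4 + 0)*25 - 1*5*(-4 + 0)))*(-13))*(5 - 3) = ((4 + (25 - 2*(-4)**2 + 5*(-4)**2 - 4*25 - 1*5*(-4)))*(-13))*2 = ((4 + (25 - 2*16 + 5*16 - 100 + 20))*(-13))*2 = ((4 + (25 - 32 + 80 - 100 + 20))*(-13))*2 = ((4 - 7)*(-13))*2 = -3*(-13)*2 = 39*2 = 78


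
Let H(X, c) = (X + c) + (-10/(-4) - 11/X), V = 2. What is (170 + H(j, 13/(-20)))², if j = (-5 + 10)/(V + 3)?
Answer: 10478169/400 ≈ 26195.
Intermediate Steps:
j = 1 (j = (-5 + 10)/(2 + 3) = 5/5 = 5*(⅕) = 1)
H(X, c) = 5/2 + X + c - 11/X (H(X, c) = (X + c) + (-10*(-¼) - 11/X) = (X + c) + (5/2 - 11/X) = 5/2 + X + c - 11/X)
(170 + H(j, 13/(-20)))² = (170 + (5/2 + 1 + 13/(-20) - 11/1))² = (170 + (5/2 + 1 + 13*(-1/20) - 11*1))² = (170 + (5/2 + 1 - 13/20 - 11))² = (170 - 163/20)² = (3237/20)² = 10478169/400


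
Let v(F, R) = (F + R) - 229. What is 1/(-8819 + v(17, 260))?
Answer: -1/8771 ≈ -0.00011401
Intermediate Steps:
v(F, R) = -229 + F + R
1/(-8819 + v(17, 260)) = 1/(-8819 + (-229 + 17 + 260)) = 1/(-8819 + 48) = 1/(-8771) = -1/8771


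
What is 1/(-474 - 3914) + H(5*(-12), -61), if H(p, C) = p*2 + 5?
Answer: -504621/4388 ≈ -115.00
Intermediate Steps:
H(p, C) = 5 + 2*p (H(p, C) = 2*p + 5 = 5 + 2*p)
1/(-474 - 3914) + H(5*(-12), -61) = 1/(-474 - 3914) + (5 + 2*(5*(-12))) = 1/(-4388) + (5 + 2*(-60)) = -1/4388 + (5 - 120) = -1/4388 - 115 = -504621/4388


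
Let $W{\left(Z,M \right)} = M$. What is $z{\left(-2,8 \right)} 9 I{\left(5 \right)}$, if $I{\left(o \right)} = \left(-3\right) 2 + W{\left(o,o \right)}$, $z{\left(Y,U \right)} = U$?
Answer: $-72$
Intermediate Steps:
$I{\left(o \right)} = -6 + o$ ($I{\left(o \right)} = \left(-3\right) 2 + o = -6 + o$)
$z{\left(-2,8 \right)} 9 I{\left(5 \right)} = 8 \cdot 9 \left(-6 + 5\right) = 72 \left(-1\right) = -72$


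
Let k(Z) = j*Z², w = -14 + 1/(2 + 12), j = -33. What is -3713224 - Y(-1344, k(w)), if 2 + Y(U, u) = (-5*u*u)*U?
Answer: -94476420472646/343 ≈ -2.7544e+11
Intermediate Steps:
w = -195/14 (w = -14 + 1/14 = -195/14 ≈ -13.929)
k(Z) = -33*Z²
Y(U, u) = -2 - 5*U*u² (Y(U, u) = -2 + (-5*u*u)*U = -2 + (-5*u²)*U = -2 - 5*U*u²)
-3713224 - Y(-1344, k(w)) = -3713224 - (-2 - 5*(-1344)*(-33*(-195/14)²)²) = -3713224 - (-2 - 5*(-1344)*(-33*38025/196)²) = -3713224 - (-2 - 5*(-1344)*(-1254825/196)²) = -3713224 - (-2 - 5*(-1344)*1574585780625/38416) = -3713224 - (-2 + 94475146837500/343) = -3713224 - 1*94475146836814/343 = -3713224 - 94475146836814/343 = -94476420472646/343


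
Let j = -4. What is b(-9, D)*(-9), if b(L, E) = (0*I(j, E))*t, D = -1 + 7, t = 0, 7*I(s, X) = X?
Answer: 0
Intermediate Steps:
I(s, X) = X/7
D = 6
b(L, E) = 0 (b(L, E) = (0*(E/7))*0 = 0*0 = 0)
b(-9, D)*(-9) = 0*(-9) = 0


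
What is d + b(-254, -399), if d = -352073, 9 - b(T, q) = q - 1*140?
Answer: -351525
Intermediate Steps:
b(T, q) = 149 - q (b(T, q) = 9 - (q - 1*140) = 9 - (q - 140) = 9 - (-140 + q) = 9 + (140 - q) = 149 - q)
d + b(-254, -399) = -352073 + (149 - 1*(-399)) = -352073 + (149 + 399) = -352073 + 548 = -351525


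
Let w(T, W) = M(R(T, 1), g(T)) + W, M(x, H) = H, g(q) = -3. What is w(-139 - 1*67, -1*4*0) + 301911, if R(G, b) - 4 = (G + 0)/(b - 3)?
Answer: 301908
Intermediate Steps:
R(G, b) = 4 + G/(-3 + b) (R(G, b) = 4 + (G + 0)/(b - 3) = 4 + G/(-3 + b))
w(T, W) = -3 + W
w(-139 - 1*67, -1*4*0) + 301911 = (-3 - 1*4*0) + 301911 = (-3 - 4*0) + 301911 = (-3 + 0) + 301911 = -3 + 301911 = 301908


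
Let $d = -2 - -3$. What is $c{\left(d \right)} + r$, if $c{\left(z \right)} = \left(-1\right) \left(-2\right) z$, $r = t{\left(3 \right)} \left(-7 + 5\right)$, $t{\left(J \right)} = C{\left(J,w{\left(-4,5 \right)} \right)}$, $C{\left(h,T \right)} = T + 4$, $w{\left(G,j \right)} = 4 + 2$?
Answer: $-18$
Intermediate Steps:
$w{\left(G,j \right)} = 6$
$C{\left(h,T \right)} = 4 + T$
$t{\left(J \right)} = 10$ ($t{\left(J \right)} = 4 + 6 = 10$)
$d = 1$ ($d = -2 + 3 = 1$)
$r = -20$ ($r = 10 \left(-7 + 5\right) = 10 \left(-2\right) = -20$)
$c{\left(z \right)} = 2 z$
$c{\left(d \right)} + r = 2 \cdot 1 - 20 = 2 - 20 = -18$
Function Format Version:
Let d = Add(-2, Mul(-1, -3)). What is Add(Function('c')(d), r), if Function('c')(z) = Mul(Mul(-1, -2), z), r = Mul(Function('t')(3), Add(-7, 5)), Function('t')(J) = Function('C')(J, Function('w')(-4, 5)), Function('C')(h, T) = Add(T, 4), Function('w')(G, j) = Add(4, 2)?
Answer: -18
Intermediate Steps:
Function('w')(G, j) = 6
Function('C')(h, T) = Add(4, T)
Function('t')(J) = 10 (Function('t')(J) = Add(4, 6) = 10)
d = 1 (d = Add(-2, 3) = 1)
r = -20 (r = Mul(10, Add(-7, 5)) = Mul(10, -2) = -20)
Function('c')(z) = Mul(2, z)
Add(Function('c')(d), r) = Add(Mul(2, 1), -20) = Add(2, -20) = -18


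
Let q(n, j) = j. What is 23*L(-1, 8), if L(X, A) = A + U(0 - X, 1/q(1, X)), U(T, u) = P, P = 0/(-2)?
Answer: 184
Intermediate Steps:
P = 0 (P = 0*(-1/2) = 0)
U(T, u) = 0
L(X, A) = A (L(X, A) = A + 0 = A)
23*L(-1, 8) = 23*8 = 184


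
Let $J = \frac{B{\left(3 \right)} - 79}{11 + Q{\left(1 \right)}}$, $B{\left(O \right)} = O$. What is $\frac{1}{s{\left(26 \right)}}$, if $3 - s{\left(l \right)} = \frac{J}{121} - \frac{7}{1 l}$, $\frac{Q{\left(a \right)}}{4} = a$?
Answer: $\frac{47190}{156251} \approx 0.30201$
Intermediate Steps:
$Q{\left(a \right)} = 4 a$
$J = - \frac{76}{15}$ ($J = \frac{3 - 79}{11 + 4 \cdot 1} = - \frac{76}{11 + 4} = - \frac{76}{15} \approx -5.0667$)
$s{\left(l \right)} = \frac{5521}{1815} + \frac{7}{l}$ ($s{\left(l \right)} = 3 - \left(- \frac{76}{15 \cdot 121} - \frac{7}{1 l}\right) = 3 - \left(\left(- \frac{76}{15}\right) \frac{1}{121} - \frac{7}{l}\right) = 3 - \left(- \frac{76}{1815} - \frac{7}{l}\right) = 3 + \left(\frac{76}{1815} + \frac{7}{l}\right) = \frac{5521}{1815} + \frac{7}{l}$)
$\frac{1}{s{\left(26 \right)}} = \frac{1}{\frac{5521}{1815} + \frac{7}{26}} = \frac{1}{\frac{156251}{47190}} = \frac{47190}{156251}$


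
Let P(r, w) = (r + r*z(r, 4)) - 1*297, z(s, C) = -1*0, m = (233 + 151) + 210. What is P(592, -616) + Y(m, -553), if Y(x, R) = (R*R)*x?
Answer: 181650841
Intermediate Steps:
m = 594 (m = 384 + 210 = 594)
z(s, C) = 0
P(r, w) = -297 + r (P(r, w) = (r + r*0) - 1*297 = (r + 0) - 297 = r - 297 = -297 + r)
Y(x, R) = x*R**2 (Y(x, R) = R**2*x = x*R**2)
P(592, -616) + Y(m, -553) = (-297 + 592) + 594*(-553)**2 = 295 + 594*305809 = 295 + 181650546 = 181650841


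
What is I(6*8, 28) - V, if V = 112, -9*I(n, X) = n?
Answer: -352/3 ≈ -117.33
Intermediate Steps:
I(n, X) = -n/9
I(6*8, 28) - V = -2*8/3 - 1*112 = -⅑*48 - 112 = -16/3 - 112 = -352/3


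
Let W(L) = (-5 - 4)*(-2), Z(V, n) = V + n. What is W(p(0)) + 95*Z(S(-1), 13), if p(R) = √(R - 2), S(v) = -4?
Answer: 873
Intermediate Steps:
p(R) = √(-2 + R)
W(L) = 18 (W(L) = -9*(-2) = 18)
W(p(0)) + 95*Z(S(-1), 13) = 18 + 95*(-4 + 13) = 18 + 95*9 = 18 + 855 = 873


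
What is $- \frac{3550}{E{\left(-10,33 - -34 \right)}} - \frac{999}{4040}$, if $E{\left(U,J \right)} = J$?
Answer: $- \frac{14408933}{270680} \approx -53.232$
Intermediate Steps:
$- \frac{3550}{E{\left(-10,33 - -34 \right)}} - \frac{999}{4040} = - \frac{3550}{33 - -34} - \frac{999}{4040} = - \frac{3550}{33 + 34} - \frac{999}{4040} = - \frac{3550}{67} - \frac{999}{4040} = - \frac{14408933}{270680}$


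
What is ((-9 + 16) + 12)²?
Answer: 361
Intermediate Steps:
((-9 + 16) + 12)² = (7 + 12)² = 19² = 361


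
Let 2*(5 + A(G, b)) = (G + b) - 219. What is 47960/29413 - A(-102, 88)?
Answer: 7243279/58826 ≈ 123.13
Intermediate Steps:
A(G, b) = -229/2 + G/2 + b/2 (A(G, b) = -5 + ((G + b) - 219)/2 = -5 + (-219 + G + b)/2 = -5 + (-219/2 + G/2 + b/2) = -229/2 + G/2 + b/2)
47960/29413 - A(-102, 88) = 47960/29413 - (-229/2 + (1/2)*(-102) + (1/2)*88) = 47960*(1/29413) - (-229/2 - 51 + 44) = 47960/29413 - 1*(-243/2) = 47960/29413 + 243/2 = 7243279/58826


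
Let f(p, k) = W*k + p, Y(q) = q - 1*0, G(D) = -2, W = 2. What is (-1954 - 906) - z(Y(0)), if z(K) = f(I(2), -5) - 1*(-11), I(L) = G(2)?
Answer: -2859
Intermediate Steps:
Y(q) = q (Y(q) = q + 0 = q)
I(L) = -2
f(p, k) = p + 2*k (f(p, k) = 2*k + p = p + 2*k)
z(K) = -1 (z(K) = (-2 + 2*(-5)) - 1*(-11) = (-2 - 10) + 11 = -12 + 11 = -1)
(-1954 - 906) - z(Y(0)) = (-1954 - 906) - 1*(-1) = -2860 + 1 = -2859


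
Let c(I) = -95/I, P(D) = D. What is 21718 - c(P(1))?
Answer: 21813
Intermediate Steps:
21718 - c(P(1)) = 21718 - (-95)/1 = 21718 - (-95) = 21718 - 1*(-95) = 21718 + 95 = 21813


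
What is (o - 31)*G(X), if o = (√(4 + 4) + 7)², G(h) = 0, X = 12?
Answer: 0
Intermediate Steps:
o = (7 + 2*√2)² (o = (√8 + 7)² = (2*√2 + 7)² = (7 + 2*√2)² ≈ 96.598)
(o - 31)*G(X) = ((57 + 28*√2) - 31)*0 = (26 + 28*√2)*0 = 0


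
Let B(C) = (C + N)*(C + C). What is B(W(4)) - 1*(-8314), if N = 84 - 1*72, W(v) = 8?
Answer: 8634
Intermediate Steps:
N = 12 (N = 84 - 72 = 12)
B(C) = 2*C*(12 + C) (B(C) = (C + 12)*(C + C) = (12 + C)*(2*C) = 2*C*(12 + C))
B(W(4)) - 1*(-8314) = 2*8*(12 + 8) - 1*(-8314) = 2*8*20 + 8314 = 320 + 8314 = 8634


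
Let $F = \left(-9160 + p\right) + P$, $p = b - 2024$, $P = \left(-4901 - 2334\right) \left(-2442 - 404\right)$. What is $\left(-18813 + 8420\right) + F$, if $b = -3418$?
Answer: $20565815$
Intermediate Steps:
$P = 20590810$ ($P = \left(-7235\right) \left(-2846\right) = 20590810$)
$p = -5442$ ($p = -3418 - 2024 = -5442$)
$F = 20576208$ ($F = \left(-9160 - 5442\right) + 20590810 = -14602 + 20590810 = 20576208$)
$\left(-18813 + 8420\right) + F = \left(-18813 + 8420\right) + 20576208 = -10393 + 20576208 = 20565815$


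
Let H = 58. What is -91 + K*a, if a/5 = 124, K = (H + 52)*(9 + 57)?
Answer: 4501109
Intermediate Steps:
K = 7260 (K = (58 + 52)*(9 + 57) = 110*66 = 7260)
a = 620 (a = 5*124 = 620)
-91 + K*a = -91 + 7260*620 = -91 + 4501200 = 4501109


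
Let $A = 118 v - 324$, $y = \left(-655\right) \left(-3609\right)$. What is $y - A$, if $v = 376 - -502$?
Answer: $2260615$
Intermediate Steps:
$y = 2363895$
$v = 878$ ($v = 376 + 502 = 878$)
$A = 103280$ ($A = 118 \cdot 878 - 324 = 103604 - 324 = 103280$)
$y - A = 2363895 - 103280 = 2260615$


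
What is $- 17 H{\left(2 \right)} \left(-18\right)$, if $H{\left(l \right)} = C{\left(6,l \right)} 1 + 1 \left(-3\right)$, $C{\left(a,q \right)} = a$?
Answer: $918$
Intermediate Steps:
$H{\left(l \right)} = 3$ ($H{\left(l \right)} = 6 \cdot 1 + 1 \left(-3\right) = 6 - 3 = 3$)
$- 17 H{\left(2 \right)} \left(-18\right) = \left(-17\right) 3 \left(-18\right) = \left(-51\right) \left(-18\right) = 918$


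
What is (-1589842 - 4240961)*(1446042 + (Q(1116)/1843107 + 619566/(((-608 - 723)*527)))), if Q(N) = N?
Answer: -10655469642750914532888/1263757033 ≈ -8.4316e+12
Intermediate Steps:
(-1589842 - 4240961)*(1446042 + (Q(1116)/1843107 + 619566/(((-608 - 723)*527)))) = (-1589842 - 4240961)*(1446042 + (1116/1843107 + 619566/(((-608 - 723)*527)))) = -5830803*(1446042 + (1116*(1/1843107) + 619566/((-1331*527)))) = -5830803*(1446042 + (372/614369 + 619566/(-701437))) = -5830803*(1446042 + (372/614369 + 619566*(-1/701437))) = -5830803*(1446042 + (372/614369 - 19986/22627)) = -5830803*(1446042 - 12270361590/13901327363) = -5830803*20101890952285656/13901327363 = -10655469642750914532888/1263757033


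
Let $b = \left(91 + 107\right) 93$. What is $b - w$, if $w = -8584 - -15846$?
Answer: $11152$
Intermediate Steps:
$w = 7262$ ($w = -8584 + 15846 = 7262$)
$b = 18414$ ($b = 198 \cdot 93 = 18414$)
$b - w = 18414 - 7262 = 11152$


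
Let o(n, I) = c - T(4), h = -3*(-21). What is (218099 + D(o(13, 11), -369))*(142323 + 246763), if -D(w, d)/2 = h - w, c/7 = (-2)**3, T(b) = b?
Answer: 84763552358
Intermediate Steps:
h = 63
c = -56 (c = 7*(-2)**3 = 7*(-8) = -56)
o(n, I) = -60 (o(n, I) = -56 - 1*4 = -56 - 4 = -60)
D(w, d) = -126 + 2*w (D(w, d) = -2*(63 - w) = -126 + 2*w)
(218099 + D(o(13, 11), -369))*(142323 + 246763) = (218099 + (-126 + 2*(-60)))*(142323 + 246763) = (218099 + (-126 - 120))*389086 = (218099 - 246)*389086 = 217853*389086 = 84763552358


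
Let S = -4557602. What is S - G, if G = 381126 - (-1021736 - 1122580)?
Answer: -7083044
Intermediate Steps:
G = 2525442 (G = 381126 - 1*(-2144316) = 381126 + 2144316 = 2525442)
S - G = -4557602 - 1*2525442 = -4557602 - 2525442 = -7083044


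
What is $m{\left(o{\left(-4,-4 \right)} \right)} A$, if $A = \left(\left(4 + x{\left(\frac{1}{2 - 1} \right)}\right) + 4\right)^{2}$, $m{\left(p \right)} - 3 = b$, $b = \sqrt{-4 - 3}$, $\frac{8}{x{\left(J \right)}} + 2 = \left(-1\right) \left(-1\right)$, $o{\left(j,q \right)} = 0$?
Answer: $0$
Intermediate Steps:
$x{\left(J \right)} = -8$ ($x{\left(J \right)} = \frac{8}{-2 - -1} = \frac{8}{-2 + 1} = \frac{8}{-1} = 8 \left(-1\right) = -8$)
$b = i \sqrt{7}$ ($b = \sqrt{-7} = i \sqrt{7} \approx 2.6458 i$)
$m{\left(p \right)} = 3 + i \sqrt{7}$
$A = 0$ ($A = \left(\left(4 - 8\right) + 4\right)^{2} = \left(-4 + 4\right)^{2} = 0^{2} = 0$)
$m{\left(o{\left(-4,-4 \right)} \right)} A = \left(3 + i \sqrt{7}\right) 0 = 0$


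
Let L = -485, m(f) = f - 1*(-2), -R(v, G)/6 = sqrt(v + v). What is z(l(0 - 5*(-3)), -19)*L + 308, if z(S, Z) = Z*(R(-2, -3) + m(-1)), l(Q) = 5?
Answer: 9523 - 110580*I ≈ 9523.0 - 1.1058e+5*I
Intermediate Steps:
R(v, G) = -6*sqrt(2)*sqrt(v) (R(v, G) = -6*sqrt(v + v) = -6*sqrt(2)*sqrt(v))
m(f) = 2 + f (m(f) = f + 2 = 2 + f)
z(S, Z) = Z*(1 - 12*I) (z(S, Z) = Z*(-6*sqrt(2)*sqrt(-2) + (2 - 1)) = Z*(-6*sqrt(2)*I*sqrt(2) + 1) = Z*(-12*I + 1) = Z*(1 - 12*I))
z(l(0 - 5*(-3)), -19)*L + 308 = -19*(1 - 12*I)*(-485) + 308 = (-19 + 228*I)*(-485) + 308 = (9215 - 110580*I) + 308 = 9523 - 110580*I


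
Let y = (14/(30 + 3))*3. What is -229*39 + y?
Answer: -98227/11 ≈ -8929.7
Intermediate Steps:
y = 14/11 (y = (14/33)*3 = 14/11 ≈ 1.2727)
-229*39 + y = -229*39 + 14/11 = -8931 + 14/11 = -98227/11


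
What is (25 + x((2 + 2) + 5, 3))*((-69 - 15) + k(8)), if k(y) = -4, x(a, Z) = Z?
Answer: -2464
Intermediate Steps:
(25 + x((2 + 2) + 5, 3))*((-69 - 15) + k(8)) = (25 + 3)*((-69 - 15) - 4) = 28*(-84 - 4) = 28*(-88) = -2464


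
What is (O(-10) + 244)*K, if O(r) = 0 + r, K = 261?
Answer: 61074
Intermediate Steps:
O(r) = r
(O(-10) + 244)*K = (-10 + 244)*261 = 234*261 = 61074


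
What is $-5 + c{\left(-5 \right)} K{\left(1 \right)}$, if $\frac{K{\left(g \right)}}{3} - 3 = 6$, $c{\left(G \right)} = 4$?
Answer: $103$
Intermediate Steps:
$K{\left(g \right)} = 27$ ($K{\left(g \right)} = 9 + 3 \cdot 6 = 9 + 18 = 27$)
$-5 + c{\left(-5 \right)} K{\left(1 \right)} = -5 + 4 \cdot 27 = -5 + 108 = 103$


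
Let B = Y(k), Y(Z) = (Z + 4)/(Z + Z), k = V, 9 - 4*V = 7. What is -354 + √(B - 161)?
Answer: -354 + I*√626/2 ≈ -354.0 + 12.51*I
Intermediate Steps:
V = ½ (V = 9/4 - ¼*7 = 9/4 - 7/4 = ½ ≈ 0.50000)
k = ½ ≈ 0.50000
Y(Z) = (4 + Z)/(2*Z) (Y(Z) = (4 + Z)/((2*Z)) = (4 + Z)*(1/(2*Z)) = (4 + Z)/(2*Z))
B = 9/2 (B = (4 + ½)/(2*(½)) = (½)*2*(9/2) = 9/2 ≈ 4.5000)
-354 + √(B - 161) = -354 + √(9/2 - 161) = -354 + √(-313/2) = -354 + I*√626/2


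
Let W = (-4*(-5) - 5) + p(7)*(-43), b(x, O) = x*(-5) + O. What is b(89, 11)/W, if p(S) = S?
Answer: 217/143 ≈ 1.5175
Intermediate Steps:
b(x, O) = O - 5*x (b(x, O) = -5*x + O = O - 5*x)
W = -286 (W = (-4*(-5) - 5) + 7*(-43) = (20 - 5) - 301 = 15 - 301 = -286)
b(89, 11)/W = (11 - 5*89)/(-286) = (11 - 445)*(-1/286) = -434*(-1/286) = 217/143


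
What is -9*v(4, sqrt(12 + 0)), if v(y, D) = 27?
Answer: -243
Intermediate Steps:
-9*v(4, sqrt(12 + 0)) = -9*27 = -243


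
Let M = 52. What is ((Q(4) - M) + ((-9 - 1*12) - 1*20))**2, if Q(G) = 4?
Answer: 7921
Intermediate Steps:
((Q(4) - M) + ((-9 - 1*12) - 1*20))**2 = ((4 - 1*52) + ((-9 - 1*12) - 1*20))**2 = ((4 - 52) + ((-9 - 12) - 20))**2 = (-48 + (-21 - 20))**2 = (-48 - 41)**2 = (-89)**2 = 7921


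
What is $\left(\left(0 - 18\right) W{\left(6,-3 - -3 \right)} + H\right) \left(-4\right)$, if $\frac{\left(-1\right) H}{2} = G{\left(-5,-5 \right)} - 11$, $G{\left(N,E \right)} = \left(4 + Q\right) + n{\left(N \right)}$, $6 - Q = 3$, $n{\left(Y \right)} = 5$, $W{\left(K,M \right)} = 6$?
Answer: $440$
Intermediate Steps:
$Q = 3$ ($Q = 6 - 3 = 3$)
$G{\left(N,E \right)} = 12$ ($G{\left(N,E \right)} = \left(4 + 3\right) + 5 = 7 + 5 = 12$)
$H = -2$ ($H = - 2 \left(12 - 11\right) = \left(-2\right) 1 = -2$)
$\left(\left(0 - 18\right) W{\left(6,-3 - -3 \right)} + H\right) \left(-4\right) = \left(\left(0 - 18\right) 6 - 2\right) \left(-4\right) = \left(\left(-18\right) 6 - 2\right) \left(-4\right) = \left(-108 - 2\right) \left(-4\right) = \left(-110\right) \left(-4\right) = 440$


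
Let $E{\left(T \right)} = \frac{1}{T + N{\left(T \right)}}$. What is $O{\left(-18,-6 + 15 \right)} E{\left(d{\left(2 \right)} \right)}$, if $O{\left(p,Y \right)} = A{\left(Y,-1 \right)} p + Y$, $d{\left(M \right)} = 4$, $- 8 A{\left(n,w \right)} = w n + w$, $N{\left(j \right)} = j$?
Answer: $- \frac{27}{16} \approx -1.6875$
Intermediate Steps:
$A{\left(n,w \right)} = - \frac{w}{8} - \frac{n w}{8}$ ($A{\left(n,w \right)} = - \frac{w n + w}{8} = - \frac{n w + w}{8} = - \frac{w + n w}{8} = - \frac{w}{8} - \frac{n w}{8}$)
$O{\left(p,Y \right)} = Y + p \left(\frac{1}{8} + \frac{Y}{8}\right)$ ($O{\left(p,Y \right)} = \left(- \frac{1}{8}\right) \left(-1\right) \left(1 + Y\right) p + Y = \left(\frac{1}{8} + \frac{Y}{8}\right) p + Y = p \left(\frac{1}{8} + \frac{Y}{8}\right) + Y = Y + p \left(\frac{1}{8} + \frac{Y}{8}\right)$)
$E{\left(T \right)} = \frac{1}{2 T}$ ($E{\left(T \right)} = \frac{1}{T + T} = \frac{1}{2 T}$)
$O{\left(-18,-6 + 15 \right)} E{\left(d{\left(2 \right)} \right)} = \left(\left(-6 + 15\right) + \frac{1}{8} \left(-18\right) \left(1 + \left(-6 + 15\right)\right)\right) \frac{1}{2 \cdot 4} = \left(9 + \frac{1}{8} \left(-18\right) \left(1 + 9\right)\right) \frac{1}{2} \cdot \frac{1}{4} = \left(9 + \frac{1}{8} \left(-18\right) 10\right) \frac{1}{8} = \left(9 - \frac{45}{2}\right) \frac{1}{8} = \left(- \frac{27}{2}\right) \frac{1}{8} = - \frac{27}{16}$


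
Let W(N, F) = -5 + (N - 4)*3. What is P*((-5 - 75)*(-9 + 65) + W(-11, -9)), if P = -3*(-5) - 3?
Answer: -54360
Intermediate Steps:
W(N, F) = -17 + 3*N (W(N, F) = -5 + (-4 + N)*3 = -5 + (-12 + 3*N) = -17 + 3*N)
P = 12 (P = 15 - 3 = 12)
P*((-5 - 75)*(-9 + 65) + W(-11, -9)) = 12*((-5 - 75)*(-9 + 65) + (-17 + 3*(-11))) = 12*(-80*56 + (-17 - 33)) = 12*(-4480 - 50) = 12*(-4530) = -54360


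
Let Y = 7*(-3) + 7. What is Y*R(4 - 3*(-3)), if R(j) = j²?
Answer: -2366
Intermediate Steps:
Y = -14 (Y = -21 + 7 = -14)
Y*R(4 - 3*(-3)) = -14*(4 - 3*(-3))² = -14*(4 + 9)² = -14*13² = -14*169 = -2366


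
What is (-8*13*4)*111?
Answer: -46176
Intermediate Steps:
(-8*13*4)*111 = -104*4*111 = -416*111 = -46176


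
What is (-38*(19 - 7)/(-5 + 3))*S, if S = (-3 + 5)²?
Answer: 912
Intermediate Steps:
S = 4 (S = 2² = 4)
(-38*(19 - 7)/(-5 + 3))*S = -38*(19 - 7)/(-5 + 3)*4 = -456/(-2)*4 = -456*(-1)/2*4 = -38*(-6)*4 = 228*4 = 912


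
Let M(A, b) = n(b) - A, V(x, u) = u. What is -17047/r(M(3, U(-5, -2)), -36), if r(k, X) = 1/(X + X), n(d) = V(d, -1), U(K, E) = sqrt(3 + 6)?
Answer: 1227384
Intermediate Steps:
U(K, E) = 3 (U(K, E) = sqrt(9) = 3)
n(d) = -1
M(A, b) = -1 - A
r(k, X) = 1/(2*X)
-17047/r(M(3, U(-5, -2)), -36) = -17047/((1/2)/(-36)) = -17047/((1/2)*(-1/36)) = -17047/(-1/72) = -17047*(-72) = 1227384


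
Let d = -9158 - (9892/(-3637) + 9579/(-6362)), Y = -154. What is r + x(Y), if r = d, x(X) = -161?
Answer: -215530785759/23138594 ≈ -9314.8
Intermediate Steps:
d = -211805472125/23138594 (d = -9158 - (9892*(-1/3637) + 9579*(-1/6362)) = -9158 - (-9892/3637 - 9579/6362) = -9158 - 1*(-97771727/23138594) = -9158 + 97771727/23138594 = -211805472125/23138594 ≈ -9153.8)
r = -211805472125/23138594 ≈ -9153.8
r + x(Y) = -211805472125/23138594 - 161 = -215530785759/23138594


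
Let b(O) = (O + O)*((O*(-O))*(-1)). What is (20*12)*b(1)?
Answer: 480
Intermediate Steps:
b(O) = 2*O**3 (b(O) = (2*O)*(-O**2*(-1)) = (2*O)*O**2 = 2*O**3)
(20*12)*b(1) = (20*12)*(2*1**3) = 240*(2*1) = 240*2 = 480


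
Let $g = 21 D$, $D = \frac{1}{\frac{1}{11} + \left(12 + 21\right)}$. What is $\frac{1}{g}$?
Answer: $\frac{52}{33} \approx 1.5758$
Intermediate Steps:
$D = \frac{11}{364}$ ($D = \frac{1}{\frac{1}{11} + 33} = \frac{1}{\frac{364}{11}} = \frac{11}{364} \approx 0.03022$)
$g = \frac{33}{52}$ ($g = 21 \cdot \frac{11}{364} = \frac{33}{52} \approx 0.63461$)
$\frac{1}{g} = \frac{1}{\frac{33}{52}} = \frac{52}{33}$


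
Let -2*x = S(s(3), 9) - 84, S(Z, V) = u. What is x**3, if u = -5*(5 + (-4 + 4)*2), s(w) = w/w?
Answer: 1295029/8 ≈ 1.6188e+5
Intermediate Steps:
s(w) = 1
u = -25 (u = -5*(5 + 0*2) = -5*(5 + 0) = -5*5 = -25)
S(Z, V) = -25
x = 109/2 (x = -(-25 - 84)/2 = -1/2*(-109) = 109/2 ≈ 54.500)
x**3 = (109/2)**3 = 1295029/8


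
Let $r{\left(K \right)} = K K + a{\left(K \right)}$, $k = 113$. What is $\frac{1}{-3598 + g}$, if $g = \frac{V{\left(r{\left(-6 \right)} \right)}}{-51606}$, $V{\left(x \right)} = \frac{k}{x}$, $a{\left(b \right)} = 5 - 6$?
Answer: $- \frac{1806210}{6498743693} \approx -0.00027793$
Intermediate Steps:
$a{\left(b \right)} = -1$ ($a{\left(b \right)} = 5 - 6 = -1$)
$r{\left(K \right)} = -1 + K^{2}$ ($r{\left(K \right)} = K K - 1 = K^{2} - 1 = -1 + K^{2}$)
$V{\left(x \right)} = \frac{113}{x}$
$g = - \frac{113}{1806210}$ ($g = \frac{113 \frac{1}{-1 + \left(-6\right)^{2}}}{-51606} = \frac{113}{-1 + 36} \left(- \frac{1}{51606}\right) = \frac{113}{35} \left(- \frac{1}{51606}\right) = - \frac{113}{1806210} \approx -6.2562 \cdot 10^{-5}$)
$\frac{1}{-3598 + g} = \frac{1}{-3598 - \frac{113}{1806210}} = \frac{1}{- \frac{6498743693}{1806210}} = - \frac{1806210}{6498743693}$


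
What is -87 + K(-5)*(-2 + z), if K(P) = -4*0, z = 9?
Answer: -87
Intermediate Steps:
K(P) = 0
-87 + K(-5)*(-2 + z) = -87 + 0*(-2 + 9) = -87 + 0*7 = -87 + 0 = -87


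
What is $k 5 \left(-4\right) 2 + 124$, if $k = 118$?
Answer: $-4596$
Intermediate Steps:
$k 5 \left(-4\right) 2 + 124 = 118 \cdot 5 \left(-4\right) 2 + 124 = 118 \left(\left(-20\right) 2\right) + 124 = 118 \left(-40\right) + 124 = -4720 + 124 = -4596$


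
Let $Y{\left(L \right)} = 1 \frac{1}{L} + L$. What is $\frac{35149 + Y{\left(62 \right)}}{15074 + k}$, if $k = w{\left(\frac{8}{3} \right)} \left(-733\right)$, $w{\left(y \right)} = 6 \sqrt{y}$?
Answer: $\frac{16453896571}{5445017692} + \frac{1600199839 \sqrt{6}}{2722508846} \approx 4.4616$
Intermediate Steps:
$Y{\left(L \right)} = L + \frac{1}{L}$ ($Y{\left(L \right)} = \frac{1}{L} + L = L + \frac{1}{L}$)
$k = - 2932 \sqrt{6}$ ($k = 6 \sqrt{\frac{8}{3}} \left(-733\right) = 6 \frac{2 \sqrt{6}}{3} \left(-733\right) = 4 \sqrt{6} \left(-733\right) = - 2932 \sqrt{6} \approx -7181.9$)
$\frac{35149 + Y{\left(62 \right)}}{15074 + k} = \frac{35149 + \left(62 + \frac{1}{62}\right)}{15074 - 2932 \sqrt{6}} = \frac{35149 + \frac{3845}{62}}{15074 - 2932 \sqrt{6}} = \frac{2183083}{62 \left(15074 - 2932 \sqrt{6}\right)}$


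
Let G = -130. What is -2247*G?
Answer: 292110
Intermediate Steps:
-2247*G = -2247*(-130) = 292110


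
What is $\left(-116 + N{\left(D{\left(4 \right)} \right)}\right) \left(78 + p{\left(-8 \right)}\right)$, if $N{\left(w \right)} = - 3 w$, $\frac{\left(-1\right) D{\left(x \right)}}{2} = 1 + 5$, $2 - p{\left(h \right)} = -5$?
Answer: $-6800$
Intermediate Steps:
$p{\left(h \right)} = 7$ ($p{\left(h \right)} = 2 - -5 = 2 + 5 = 7$)
$D{\left(x \right)} = -12$ ($D{\left(x \right)} = - 2 \left(1 + 5\right) = \left(-2\right) 6 = -12$)
$\left(-116 + N{\left(D{\left(4 \right)} \right)}\right) \left(78 + p{\left(-8 \right)}\right) = \left(-116 - -36\right) \left(78 + 7\right) = \left(-116 + 36\right) 85 = \left(-80\right) 85 = -6800$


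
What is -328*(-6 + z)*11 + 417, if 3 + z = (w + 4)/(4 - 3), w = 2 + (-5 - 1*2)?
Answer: 36497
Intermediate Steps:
w = -5 (w = 2 + (-5 - 2) = 2 - 7 = -5)
z = -4 (z = -3 + (-5 + 4)/(4 - 3) = -3 - 1/1 = -3 - 1*1 = -3 - 1 = -4)
-328*(-6 + z)*11 + 417 = -328*(-6 - 4)*11 + 417 = -(-3280)*11 + 417 = -328*(-110) + 417 = 36080 + 417 = 36497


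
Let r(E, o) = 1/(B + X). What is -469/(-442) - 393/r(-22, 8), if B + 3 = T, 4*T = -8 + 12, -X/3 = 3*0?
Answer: 347881/442 ≈ 787.06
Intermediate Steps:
X = 0 (X = -9*0 = -3*0 = 0)
T = 1 (T = (-8 + 12)/4 = (¼)*4 = 1)
B = -2 (B = -3 + 1 = -2)
r(E, o) = -½ (r(E, o) = 1/(-2 + 0) = 1/(-2) = -½)
-469/(-442) - 393/r(-22, 8) = -469/(-442) - 393/(-½) = -469*(-1/442) - 393*(-2) = 469/442 + 786 = 347881/442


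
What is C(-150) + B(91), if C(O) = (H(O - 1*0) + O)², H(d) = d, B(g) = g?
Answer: 90091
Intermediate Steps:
C(O) = 4*O² (C(O) = ((O - 1*0) + O)² = ((O + 0) + O)² = (O + O)² = (2*O)² = 4*O²)
C(-150) + B(91) = 4*(-150)² + 91 = 4*22500 + 91 = 90000 + 91 = 90091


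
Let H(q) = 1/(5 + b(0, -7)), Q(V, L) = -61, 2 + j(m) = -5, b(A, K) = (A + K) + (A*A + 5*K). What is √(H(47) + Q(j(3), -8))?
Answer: I*√83546/37 ≈ 7.812*I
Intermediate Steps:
b(A, K) = A + A² + 6*K (b(A, K) = (A + K) + (A² + 5*K) = A + A² + 6*K)
j(m) = -7 (j(m) = -2 - 5 = -7)
H(q) = -1/37 (H(q) = 1/(5 + (0 + 0² + 6*(-7))) = 1/(5 + (0 + 0 - 42)) = 1/(5 - 42) = 1/(-37) = -1/37)
√(H(47) + Q(j(3), -8)) = √(-1/37 - 61) = √(-2258/37) = I*√83546/37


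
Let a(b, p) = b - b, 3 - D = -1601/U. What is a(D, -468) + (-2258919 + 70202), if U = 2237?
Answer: -2188717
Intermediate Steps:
D = 8312/2237 (D = 3 - (-1601)/2237 = 3 - 1*(-1601/2237) = 3 + 1601/2237 = 8312/2237 ≈ 3.7157)
a(b, p) = 0
a(D, -468) + (-2258919 + 70202) = 0 + (-2258919 + 70202) = 0 - 2188717 = -2188717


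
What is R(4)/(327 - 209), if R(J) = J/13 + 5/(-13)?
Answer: -1/1534 ≈ -0.00065189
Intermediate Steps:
R(J) = -5/13 + J/13 (R(J) = J*(1/13) + 5*(-1/13) = J/13 - 5/13 = -5/13 + J/13)
R(4)/(327 - 209) = (-5/13 + (1/13)*4)/(327 - 209) = (-5/13 + 4/13)/118 = -1/13*1/118 = -1/1534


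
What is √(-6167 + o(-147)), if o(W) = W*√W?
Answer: √(-6167 - 1029*I*√3) ≈ 11.233 - 79.33*I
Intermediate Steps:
o(W) = W^(3/2)
√(-6167 + o(-147)) = √(-6167 + (-147)^(3/2)) = √(-6167 - 1029*I*√3)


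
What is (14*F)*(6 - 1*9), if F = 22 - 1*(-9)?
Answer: -1302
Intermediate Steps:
F = 31 (F = 22 + 9 = 31)
(14*F)*(6 - 1*9) = (14*31)*(6 - 1*9) = 434*(6 - 9) = 434*(-3) = -1302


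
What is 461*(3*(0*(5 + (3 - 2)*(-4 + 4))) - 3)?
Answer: -1383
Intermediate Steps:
461*(3*(0*(5 + (3 - 2)*(-4 + 4))) - 3) = 461*(3*(0*(5 + 1*0)) - 3) = 461*(3*(0*(5 + 0)) - 3) = 461*(3*(0*5) - 3) = 461*(3*0 - 3) = 461*(0 - 3) = 461*(-3) = -1383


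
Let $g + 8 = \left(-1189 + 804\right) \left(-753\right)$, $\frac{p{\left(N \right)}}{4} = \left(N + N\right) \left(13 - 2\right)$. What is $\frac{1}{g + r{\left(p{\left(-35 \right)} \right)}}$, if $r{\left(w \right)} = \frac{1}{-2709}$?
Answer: $\frac{2709}{785330972} \approx 3.4495 \cdot 10^{-6}$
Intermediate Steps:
$p{\left(N \right)} = 88 N$ ($p{\left(N \right)} = 4 \left(N + N\right) \left(13 - 2\right) = 4 \cdot 2 N 11 = 4 \cdot 22 N = 88 N$)
$g = 289897$ ($g = -8 + \left(-1189 + 804\right) \left(-753\right) = -8 - -289905 = -8 + 289905 = 289897$)
$r{\left(w \right)} = - \frac{1}{2709}$
$\frac{1}{g + r{\left(p{\left(-35 \right)} \right)}} = \frac{1}{289897 - \frac{1}{2709}} = \frac{1}{\frac{785330972}{2709}} = \frac{2709}{785330972}$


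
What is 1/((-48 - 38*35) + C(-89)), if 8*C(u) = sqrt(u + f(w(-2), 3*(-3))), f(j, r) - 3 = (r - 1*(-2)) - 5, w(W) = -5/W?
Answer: -44096/60764337 - 28*I*sqrt(2)/60764337 ≈ -0.00072569 - 6.5166e-7*I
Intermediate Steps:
f(j, r) = r (f(j, r) = 3 + ((r - 1*(-2)) - 5) = 3 + ((r + 2) - 5) = 3 + ((2 + r) - 5) = 3 + (-3 + r) = r)
C(u) = sqrt(-9 + u)/8 (C(u) = sqrt(u + 3*(-3))/8 = sqrt(u - 9)/8 = sqrt(-9 + u)/8)
1/((-48 - 38*35) + C(-89)) = 1/((-48 - 38*35) + sqrt(-9 - 89)/8) = 1/((-48 - 1330) + sqrt(-98)/8) = 1/(-1378 + (7*I*sqrt(2))/8) = 1/(-1378 + 7*I*sqrt(2)/8)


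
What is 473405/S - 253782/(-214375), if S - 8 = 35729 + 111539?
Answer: 138862194707/31572292500 ≈ 4.3982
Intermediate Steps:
S = 147276 (S = 8 + (35729 + 111539) = 8 + 147268 = 147276)
473405/S - 253782/(-214375) = 473405/147276 - 253782/(-214375) = 473405*(1/147276) - 253782*(-1/214375) = 473405/147276 + 253782/214375 = 138862194707/31572292500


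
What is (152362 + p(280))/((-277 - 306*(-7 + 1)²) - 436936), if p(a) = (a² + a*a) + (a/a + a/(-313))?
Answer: -96767739/140295677 ≈ -0.68974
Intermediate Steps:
p(a) = 1 + 2*a² - a/313 (p(a) = (a² + a²) + (1 + a*(-1/313)) = 2*a² + (1 - a/313) = 1 + 2*a² - a/313)
(152362 + p(280))/((-277 - 306*(-7 + 1)²) - 436936) = (152362 + (1 + 2*280² - 1/313*280))/((-277 - 306*(-7 + 1)²) - 436936) = (152362 + (1 + 2*78400 - 280/313))/((-277 - 306*(-6)²) - 436936) = (152362 + (1 + 156800 - 280/313))/((-277 - 306*36) - 436936) = (152362 + 49078433/313)/((-277 - 11016) - 436936) = 96767739/(313*(-11293 - 436936)) = (96767739/313)/(-448229) = (96767739/313)*(-1/448229) = -96767739/140295677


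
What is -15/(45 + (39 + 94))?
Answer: -15/178 ≈ -0.084270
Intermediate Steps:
-15/(45 + (39 + 94)) = -15/(45 + 133) = -15/178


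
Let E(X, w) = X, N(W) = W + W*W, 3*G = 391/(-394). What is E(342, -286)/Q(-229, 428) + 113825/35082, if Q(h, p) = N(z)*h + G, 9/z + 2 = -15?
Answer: 6303960204337/679742411994 ≈ 9.2740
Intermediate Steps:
z = -9/17 (z = 9/(-2 - 15) = 9/(-17) = 9*(-1/17) = -9/17 ≈ -0.52941)
G = -391/1182 (G = (391/(-394))/3 = (391*(-1/394))/3 = (⅓)*(-391/394) = -391/1182 ≈ -0.33080)
N(W) = W + W²
Q(h, p) = -391/1182 - 72*h/289 (Q(h, p) = (-9*(1 - 9/17)/17)*h - 391/1182 = (-9/17*8/17)*h - 391/1182 = -72*h/289 - 391/1182 = -391/1182 - 72*h/289)
E(342, -286)/Q(-229, 428) + 113825/35082 = 342/(-391/1182 - 72/289*(-229)) + 113825/35082 = 342/(-391/1182 + 16488/289) + 113825*(1/35082) = 342/(19375817/341598) + 113825/35082 = 342*(341598/19375817) + 113825/35082 = 116826516/19375817 + 113825/35082 = 6303960204337/679742411994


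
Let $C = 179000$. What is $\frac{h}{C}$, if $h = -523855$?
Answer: $- \frac{104771}{35800} \approx -2.9266$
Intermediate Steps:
$\frac{h}{C} = - \frac{523855}{179000} = \left(-523855\right) \frac{1}{179000} = - \frac{104771}{35800}$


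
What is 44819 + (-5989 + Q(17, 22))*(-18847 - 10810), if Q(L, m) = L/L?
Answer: 177630935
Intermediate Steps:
Q(L, m) = 1
44819 + (-5989 + Q(17, 22))*(-18847 - 10810) = 44819 + (-5989 + 1)*(-18847 - 10810) = 44819 - 5988*(-29657) = 44819 + 177586116 = 177630935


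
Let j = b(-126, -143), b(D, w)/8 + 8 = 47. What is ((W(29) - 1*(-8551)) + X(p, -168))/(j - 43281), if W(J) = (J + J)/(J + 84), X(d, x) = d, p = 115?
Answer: -979316/4855497 ≈ -0.20169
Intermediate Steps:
b(D, w) = 312 (b(D, w) = -64 + 8*47 = -64 + 376 = 312)
W(J) = 2*J/(84 + J) (W(J) = (2*J)/(84 + J) = 2*J/(84 + J))
j = 312
((W(29) - 1*(-8551)) + X(p, -168))/(j - 43281) = ((2*29/(84 + 29) - 1*(-8551)) + 115)/(312 - 43281) = ((2*29/113 + 8551) + 115)/(-42969) = ((2*29*(1/113) + 8551) + 115)*(-1/42969) = ((58/113 + 8551) + 115)*(-1/42969) = (966321/113 + 115)*(-1/42969) = (979316/113)*(-1/42969) = -979316/4855497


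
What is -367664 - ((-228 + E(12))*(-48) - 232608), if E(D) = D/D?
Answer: -145952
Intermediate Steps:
E(D) = 1
-367664 - ((-228 + E(12))*(-48) - 232608) = -367664 - ((-228 + 1)*(-48) - 232608) = -367664 - (-227*(-48) - 232608) = -367664 - (10896 - 232608) = -367664 - 1*(-221712) = -367664 + 221712 = -145952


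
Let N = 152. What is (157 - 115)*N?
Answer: 6384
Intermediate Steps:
(157 - 115)*N = (157 - 115)*152 = 42*152 = 6384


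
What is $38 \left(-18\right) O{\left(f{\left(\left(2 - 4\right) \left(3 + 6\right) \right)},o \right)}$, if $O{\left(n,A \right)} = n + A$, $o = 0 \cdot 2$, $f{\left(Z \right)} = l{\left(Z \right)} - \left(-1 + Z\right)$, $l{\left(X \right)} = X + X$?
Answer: $11628$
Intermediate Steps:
$l{\left(X \right)} = 2 X$
$f{\left(Z \right)} = 1 + Z$ ($f{\left(Z \right)} = 2 Z - \left(-1 + Z\right) = 1 + Z$)
$o = 0$
$O{\left(n,A \right)} = A + n$
$38 \left(-18\right) O{\left(f{\left(\left(2 - 4\right) \left(3 + 6\right) \right)},o \right)} = 38 \left(-18\right) \left(0 + \left(1 + \left(2 - 4\right) \left(3 + 6\right)\right)\right) = - 684 \left(0 + \left(1 - 18\right)\right) = - 684 \left(0 - 17\right) = \left(-684\right) \left(-17\right) = 11628$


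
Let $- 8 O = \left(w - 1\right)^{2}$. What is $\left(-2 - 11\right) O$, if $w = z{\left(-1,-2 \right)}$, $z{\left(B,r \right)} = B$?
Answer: $\frac{13}{2} \approx 6.5$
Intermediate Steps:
$w = -1$
$O = - \frac{1}{2}$ ($O = - \frac{\left(-1 - 1\right)^{2}}{8} = - \frac{\left(-2\right)^{2}}{8} = \left(- \frac{1}{8}\right) 4 = - \frac{1}{2} \approx -0.5$)
$\left(-2 - 11\right) O = \left(-2 - 11\right) \left(- \frac{1}{2}\right) = \left(-13\right) \left(- \frac{1}{2}\right) = \frac{13}{2}$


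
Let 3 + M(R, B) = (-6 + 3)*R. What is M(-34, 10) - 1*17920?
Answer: -17821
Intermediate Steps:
M(R, B) = -3 - 3*R (M(R, B) = -3 + (-6 + 3)*R = -3 - 3*R)
M(-34, 10) - 1*17920 = (-3 - 3*(-34)) - 1*17920 = (-3 + 102) - 17920 = 99 - 17920 = -17821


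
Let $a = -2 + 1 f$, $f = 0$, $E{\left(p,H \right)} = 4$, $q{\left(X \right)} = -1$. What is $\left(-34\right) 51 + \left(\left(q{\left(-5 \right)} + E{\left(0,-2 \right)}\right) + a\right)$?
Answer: $-1733$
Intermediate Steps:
$a = -2$ ($a = -2 + 1 \cdot 0 = -2 + 0 = -2$)
$\left(-34\right) 51 + \left(\left(q{\left(-5 \right)} + E{\left(0,-2 \right)}\right) + a\right) = \left(-34\right) 51 + \left(\left(-1 + 4\right) - 2\right) = -1734 + \left(3 - 2\right) = -1734 + 1 = -1733$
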